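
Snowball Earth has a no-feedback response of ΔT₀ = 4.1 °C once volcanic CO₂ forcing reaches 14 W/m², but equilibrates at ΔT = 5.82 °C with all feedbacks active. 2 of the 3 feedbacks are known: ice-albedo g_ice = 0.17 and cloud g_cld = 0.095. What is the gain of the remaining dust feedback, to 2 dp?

Amplification A = ΔT/ΔT₀ = 5.82/4.1 = 1.42.
Total gain g = 1 − 1/A = 1 − 1/1.42 = 0.2958.
Known gains sum to 0.17 + 0.095 = 0.265.
g_dust = 0.2958 − 0.265 = 0.03.

0.03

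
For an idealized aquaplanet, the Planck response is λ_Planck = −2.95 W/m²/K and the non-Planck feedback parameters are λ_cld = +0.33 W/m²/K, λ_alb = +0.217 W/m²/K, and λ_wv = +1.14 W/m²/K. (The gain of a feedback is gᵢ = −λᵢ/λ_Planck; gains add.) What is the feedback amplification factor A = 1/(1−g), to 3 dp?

Convert to gains: g_cld = 0.33/2.95 = 0.1119; g_alb = 0.217/2.95 = 0.07356; g_wv = 1.14/2.95 = 0.3864.
Total gain g = 0.57186.
A = 1/(1 − 0.57186) = 2.336.

2.336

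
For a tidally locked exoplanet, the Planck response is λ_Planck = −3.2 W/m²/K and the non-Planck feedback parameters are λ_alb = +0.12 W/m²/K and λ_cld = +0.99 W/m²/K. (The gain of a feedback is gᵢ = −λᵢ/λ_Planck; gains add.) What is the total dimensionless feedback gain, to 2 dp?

Convert to gains: g_alb = 0.12/3.2 = 0.0375; g_cld = 0.99/3.2 = 0.3094.
Total gain g = 0.3469.

0.35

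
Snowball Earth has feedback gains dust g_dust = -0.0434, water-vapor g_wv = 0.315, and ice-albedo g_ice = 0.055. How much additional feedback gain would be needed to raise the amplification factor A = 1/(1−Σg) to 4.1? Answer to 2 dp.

Current total gain = 0.3266.
Target gain for A = 4.1: g* = 1 − 1/4.1 = 0.7561.
Additional gain needed = 0.7561 − 0.3266 = 0.43.

0.43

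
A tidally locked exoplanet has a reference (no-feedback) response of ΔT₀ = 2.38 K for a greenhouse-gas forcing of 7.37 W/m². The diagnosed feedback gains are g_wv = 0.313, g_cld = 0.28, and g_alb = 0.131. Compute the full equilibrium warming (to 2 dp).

Total gain g = 0.313 + 0.28 + 0.131 = 0.724.
Amplification A = 1/(1 − 0.724) = 3.623.
ΔT = 2.38 × 3.623 = 8.62 K.

8.62 K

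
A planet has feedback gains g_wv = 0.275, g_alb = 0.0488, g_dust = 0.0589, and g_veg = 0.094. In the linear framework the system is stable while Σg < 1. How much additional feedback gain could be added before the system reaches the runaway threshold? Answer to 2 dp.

0.52

Current total gain = 0.275 + 0.0488 + 0.0589 + 0.094 = 0.4767.
Margin to runaway = 1 − 0.4767 = 0.52.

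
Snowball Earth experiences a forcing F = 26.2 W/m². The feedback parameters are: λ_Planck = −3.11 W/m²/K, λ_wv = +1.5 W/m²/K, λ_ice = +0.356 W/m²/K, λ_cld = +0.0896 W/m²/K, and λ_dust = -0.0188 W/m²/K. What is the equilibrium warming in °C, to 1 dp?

Net feedback parameter λ = (−3.11) + (+1.5) + (+0.356) + (+0.0896) + (-0.0188) = -1.1832 W/m²/K.
ΔT = −F/λ = −26.2/(-1.1832) = 22.1 °C.

22.1 °C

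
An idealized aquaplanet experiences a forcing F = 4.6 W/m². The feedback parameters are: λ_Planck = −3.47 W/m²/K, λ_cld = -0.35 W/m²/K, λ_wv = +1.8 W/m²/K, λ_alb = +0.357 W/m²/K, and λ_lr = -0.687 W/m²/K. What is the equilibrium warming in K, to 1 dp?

2.0 K

Net feedback parameter λ = (−3.47) + (-0.35) + (+1.8) + (+0.357) + (-0.687) = -2.35 W/m²/K.
ΔT = −F/λ = −4.6/(-2.35) = 2.0 K.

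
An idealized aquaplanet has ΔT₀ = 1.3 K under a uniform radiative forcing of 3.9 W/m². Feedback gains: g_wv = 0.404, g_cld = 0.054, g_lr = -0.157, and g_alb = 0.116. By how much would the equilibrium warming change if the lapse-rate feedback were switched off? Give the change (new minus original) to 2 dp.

Original: g = 0.417, ΔT = 1.3/(1−0.417) = 2.2298 K.
Without lapse-rate: g' = 0.574, ΔT' = 1.3/(1−0.574) = 3.0516 K.
Change = 3.0516 − 2.2298 = 0.82 K.

0.82 K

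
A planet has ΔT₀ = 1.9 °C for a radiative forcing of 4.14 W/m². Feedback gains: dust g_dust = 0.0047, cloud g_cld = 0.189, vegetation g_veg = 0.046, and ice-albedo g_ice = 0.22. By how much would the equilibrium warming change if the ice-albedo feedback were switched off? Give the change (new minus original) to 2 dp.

Original: g = 0.4597, ΔT = 1.9/(1−0.4597) = 3.5166 °C.
Without ice-albedo: g' = 0.2397, ΔT' = 1.9/(1−0.2397) = 2.4990 °C.
Change = 2.4990 − 3.5166 = -1.02 °C.

-1.02 °C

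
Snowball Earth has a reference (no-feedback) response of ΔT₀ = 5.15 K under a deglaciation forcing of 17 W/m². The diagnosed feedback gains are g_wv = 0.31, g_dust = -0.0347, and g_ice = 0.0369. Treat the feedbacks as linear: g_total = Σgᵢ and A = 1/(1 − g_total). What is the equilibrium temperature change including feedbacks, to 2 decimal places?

7.49 K

Total gain g = 0.31 − 0.0347 + 0.0369 = 0.3122.
Amplification A = 1/(1 − 0.3122) = 1.454.
ΔT = 5.15 × 1.454 = 7.49 K.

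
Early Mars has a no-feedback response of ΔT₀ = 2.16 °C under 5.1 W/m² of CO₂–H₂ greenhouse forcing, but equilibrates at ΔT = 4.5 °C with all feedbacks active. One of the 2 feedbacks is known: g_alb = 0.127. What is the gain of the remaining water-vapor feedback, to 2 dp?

0.39

Amplification A = ΔT/ΔT₀ = 4.5/2.16 = 2.083.
Total gain g = 1 − 1/A = 1 − 1/2.083 = 0.5199.
The known gain is 0.127.
g_wv = 0.5199 − 0.127 = 0.39.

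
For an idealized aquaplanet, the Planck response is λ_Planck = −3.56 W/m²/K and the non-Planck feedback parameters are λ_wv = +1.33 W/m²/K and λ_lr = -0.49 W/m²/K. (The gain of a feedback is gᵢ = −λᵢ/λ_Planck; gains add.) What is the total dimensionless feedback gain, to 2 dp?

Convert to gains: g_wv = 1.33/3.56 = 0.3736; g_lr = -0.49/3.56 = -0.1376.
Total gain g = 0.236.

0.24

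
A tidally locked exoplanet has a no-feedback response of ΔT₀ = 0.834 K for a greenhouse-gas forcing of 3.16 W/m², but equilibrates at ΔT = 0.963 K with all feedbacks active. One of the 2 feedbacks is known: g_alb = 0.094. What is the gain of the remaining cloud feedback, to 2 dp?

Amplification A = ΔT/ΔT₀ = 0.963/0.834 = 1.155.
Total gain g = 1 − 1/A = 1 − 1/1.155 = 0.1342.
The known gain is 0.094.
g_cld = 0.1342 − 0.094 = 0.04.

0.04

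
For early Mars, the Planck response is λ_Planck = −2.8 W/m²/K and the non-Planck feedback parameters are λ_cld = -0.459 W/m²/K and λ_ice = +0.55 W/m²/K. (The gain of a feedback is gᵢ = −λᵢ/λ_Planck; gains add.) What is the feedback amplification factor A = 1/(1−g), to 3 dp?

Convert to gains: g_cld = -0.459/2.8 = -0.1639; g_ice = 0.55/2.8 = 0.1964.
Total gain g = 0.0325.
A = 1/(1 − 0.0325) = 1.034.

1.034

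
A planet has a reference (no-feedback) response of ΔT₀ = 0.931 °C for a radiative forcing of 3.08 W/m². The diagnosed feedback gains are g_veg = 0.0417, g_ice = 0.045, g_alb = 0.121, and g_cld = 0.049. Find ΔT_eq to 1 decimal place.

1.3 °C

Total gain g = 0.0417 + 0.045 + 0.121 + 0.049 = 0.2567.
Amplification A = 1/(1 − 0.2567) = 1.345.
ΔT = 0.931 × 1.345 = 1.3 °C.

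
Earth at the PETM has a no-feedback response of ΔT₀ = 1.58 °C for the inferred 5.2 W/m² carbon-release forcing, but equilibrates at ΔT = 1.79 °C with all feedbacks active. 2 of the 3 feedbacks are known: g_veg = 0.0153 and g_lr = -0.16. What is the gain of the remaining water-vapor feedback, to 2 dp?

0.26

Amplification A = ΔT/ΔT₀ = 1.79/1.58 = 1.133.
Total gain g = 1 − 1/A = 1 − 1/1.133 = 0.1174.
Known gains sum to 0.0153 − 0.16 = -0.1447.
g_wv = 0.1174 + 0.1447 = 0.26.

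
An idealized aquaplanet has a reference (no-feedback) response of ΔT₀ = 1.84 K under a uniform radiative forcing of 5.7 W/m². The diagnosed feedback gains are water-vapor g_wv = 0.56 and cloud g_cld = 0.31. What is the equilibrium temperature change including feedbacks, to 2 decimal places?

Total gain g = 0.56 + 0.31 = 0.87.
Amplification A = 1/(1 − 0.87) = 7.692.
ΔT = 1.84 × 7.692 = 14.15 K.

14.15 K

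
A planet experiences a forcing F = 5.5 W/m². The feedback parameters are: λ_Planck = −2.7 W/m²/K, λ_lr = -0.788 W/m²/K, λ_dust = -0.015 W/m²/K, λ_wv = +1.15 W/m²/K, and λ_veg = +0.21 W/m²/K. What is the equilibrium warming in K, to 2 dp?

Net feedback parameter λ = (−2.7) + (-0.788) + (-0.015) + (+1.15) + (+0.21) = -2.143 W/m²/K.
ΔT = −F/λ = −5.5/(-2.143) = 2.57 K.

2.57 K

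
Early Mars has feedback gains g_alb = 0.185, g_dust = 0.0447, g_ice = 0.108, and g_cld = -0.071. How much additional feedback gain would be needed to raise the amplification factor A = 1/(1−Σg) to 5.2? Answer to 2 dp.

Current total gain = 0.2667.
Target gain for A = 5.2: g* = 1 − 1/5.2 = 0.8077.
Additional gain needed = 0.8077 − 0.2667 = 0.54.

0.54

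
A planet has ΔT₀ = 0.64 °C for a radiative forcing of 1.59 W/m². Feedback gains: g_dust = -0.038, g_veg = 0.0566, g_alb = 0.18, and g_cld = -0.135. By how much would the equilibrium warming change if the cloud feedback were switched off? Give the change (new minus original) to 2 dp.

0.12 °C

Original: g = 0.0636, ΔT = 0.64/(1−0.0636) = 0.6835 °C.
Without cloud: g' = 0.1986, ΔT' = 0.64/(1−0.1986) = 0.7986 °C.
Change = 0.7986 − 0.6835 = 0.12 °C.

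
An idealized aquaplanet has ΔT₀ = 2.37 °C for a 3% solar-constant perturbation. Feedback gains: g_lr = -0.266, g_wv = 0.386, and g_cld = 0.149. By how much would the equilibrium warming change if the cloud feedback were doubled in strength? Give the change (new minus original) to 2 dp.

Original: g = 0.269, ΔT = 2.37/(1−0.269) = 3.2421 °C.
With doubled cloud: g' = 0.418, ΔT' = 2.37/(1−0.418) = 4.0722 °C.
Change = 4.0722 − 3.2421 = 0.83 °C.

0.83 °C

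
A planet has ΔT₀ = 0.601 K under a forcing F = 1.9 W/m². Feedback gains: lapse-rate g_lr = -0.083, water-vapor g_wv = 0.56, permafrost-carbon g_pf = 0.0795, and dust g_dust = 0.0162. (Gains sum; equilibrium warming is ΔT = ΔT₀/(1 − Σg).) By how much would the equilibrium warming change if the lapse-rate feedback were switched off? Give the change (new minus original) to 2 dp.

0.34 K

Original: g = 0.5727, ΔT = 0.601/(1−0.5727) = 1.4065 K.
Without lapse-rate: g' = 0.6557, ΔT' = 0.601/(1−0.6557) = 1.7456 K.
Change = 1.7456 − 1.4065 = 0.34 K.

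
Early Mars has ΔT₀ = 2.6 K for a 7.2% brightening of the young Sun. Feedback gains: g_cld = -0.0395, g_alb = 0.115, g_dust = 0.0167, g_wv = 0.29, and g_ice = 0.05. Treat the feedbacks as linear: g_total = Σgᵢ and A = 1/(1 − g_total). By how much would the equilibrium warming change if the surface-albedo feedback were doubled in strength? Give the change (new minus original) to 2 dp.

1.16 K

Original: g = 0.4322, ΔT = 2.6/(1−0.4322) = 4.5791 K.
With doubled surface-albedo: g' = 0.5472, ΔT' = 2.6/(1−0.5472) = 5.7420 K.
Change = 5.7420 − 4.5791 = 1.16 K.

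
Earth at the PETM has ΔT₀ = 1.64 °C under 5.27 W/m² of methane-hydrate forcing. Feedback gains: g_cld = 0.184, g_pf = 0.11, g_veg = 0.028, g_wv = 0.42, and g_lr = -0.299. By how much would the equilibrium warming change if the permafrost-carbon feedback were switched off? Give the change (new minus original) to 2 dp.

-0.49 °C

Original: g = 0.443, ΔT = 1.64/(1−0.443) = 2.9443 °C.
Without permafrost-carbon: g' = 0.333, ΔT' = 1.64/(1−0.333) = 2.4588 °C.
Change = 2.4588 − 2.9443 = -0.49 °C.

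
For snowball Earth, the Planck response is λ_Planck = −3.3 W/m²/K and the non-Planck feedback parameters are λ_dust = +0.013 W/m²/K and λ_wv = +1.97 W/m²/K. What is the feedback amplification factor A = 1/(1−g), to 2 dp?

2.51

Convert to gains: g_dust = 0.013/3.3 = 0.003939; g_wv = 1.97/3.3 = 0.597.
Total gain g = 0.600939.
A = 1/(1 − 0.600939) = 2.51.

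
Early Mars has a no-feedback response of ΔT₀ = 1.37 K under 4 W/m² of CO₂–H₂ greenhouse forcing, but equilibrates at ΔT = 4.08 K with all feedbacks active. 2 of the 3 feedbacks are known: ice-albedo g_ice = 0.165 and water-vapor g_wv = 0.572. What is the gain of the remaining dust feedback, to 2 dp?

Amplification A = ΔT/ΔT₀ = 4.08/1.37 = 2.978.
Total gain g = 1 − 1/A = 1 − 1/2.978 = 0.6642.
Known gains sum to 0.165 + 0.572 = 0.737.
g_dust = 0.6642 − 0.737 = -0.07.

-0.07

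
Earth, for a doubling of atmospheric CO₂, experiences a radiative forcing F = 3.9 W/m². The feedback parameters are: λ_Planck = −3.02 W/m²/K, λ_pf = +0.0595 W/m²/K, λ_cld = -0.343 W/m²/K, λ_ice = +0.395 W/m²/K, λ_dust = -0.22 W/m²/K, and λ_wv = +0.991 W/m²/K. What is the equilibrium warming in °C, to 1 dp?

Net feedback parameter λ = (−3.02) + (+0.0595) + (-0.343) + (+0.395) + (-0.22) + (+0.991) = -2.1375 W/m²/K.
ΔT = −F/λ = −3.9/(-2.1375) = 1.8 °C.

1.8 °C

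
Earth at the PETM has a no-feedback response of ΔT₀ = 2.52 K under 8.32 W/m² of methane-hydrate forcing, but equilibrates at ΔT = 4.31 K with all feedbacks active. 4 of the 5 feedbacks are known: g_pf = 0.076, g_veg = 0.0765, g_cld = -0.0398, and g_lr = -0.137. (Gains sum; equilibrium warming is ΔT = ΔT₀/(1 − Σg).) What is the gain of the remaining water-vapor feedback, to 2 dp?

Amplification A = ΔT/ΔT₀ = 4.31/2.52 = 1.71.
Total gain g = 1 − 1/A = 1 − 1/1.71 = 0.4152.
Known gains sum to 0.076 + 0.0765 − 0.0398 − 0.137 = -0.0243.
g_wv = 0.4152 + 0.0243 = 0.44.

0.44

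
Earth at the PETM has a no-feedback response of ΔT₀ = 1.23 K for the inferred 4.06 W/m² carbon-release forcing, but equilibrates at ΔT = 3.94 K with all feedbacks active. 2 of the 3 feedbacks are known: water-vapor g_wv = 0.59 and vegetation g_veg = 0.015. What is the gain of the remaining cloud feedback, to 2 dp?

Amplification A = ΔT/ΔT₀ = 3.94/1.23 = 3.203.
Total gain g = 1 − 1/A = 1 − 1/3.203 = 0.6878.
Known gains sum to 0.59 + 0.015 = 0.605.
g_cld = 0.6878 − 0.605 = 0.08.

0.08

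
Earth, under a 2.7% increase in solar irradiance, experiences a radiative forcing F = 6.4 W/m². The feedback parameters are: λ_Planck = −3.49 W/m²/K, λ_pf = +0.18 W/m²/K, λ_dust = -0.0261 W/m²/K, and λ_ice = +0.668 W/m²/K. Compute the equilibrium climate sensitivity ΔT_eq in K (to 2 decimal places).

Net feedback parameter λ = (−3.49) + (+0.18) + (-0.0261) + (+0.668) = -2.6681 W/m²/K.
ΔT = −F/λ = −6.4/(-2.6681) = 2.40 K.

2.40 K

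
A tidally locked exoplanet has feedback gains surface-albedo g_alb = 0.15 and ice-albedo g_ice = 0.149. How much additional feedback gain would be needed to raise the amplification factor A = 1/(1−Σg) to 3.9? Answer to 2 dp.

0.44

Current total gain = 0.299.
Target gain for A = 3.9: g* = 1 − 1/3.9 = 0.7436.
Additional gain needed = 0.7436 − 0.299 = 0.44.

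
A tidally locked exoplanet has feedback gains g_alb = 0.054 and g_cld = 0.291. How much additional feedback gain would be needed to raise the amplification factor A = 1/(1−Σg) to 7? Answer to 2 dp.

Current total gain = 0.345.
Target gain for A = 7: g* = 1 − 1/7 = 0.8571.
Additional gain needed = 0.8571 − 0.345 = 0.51.

0.51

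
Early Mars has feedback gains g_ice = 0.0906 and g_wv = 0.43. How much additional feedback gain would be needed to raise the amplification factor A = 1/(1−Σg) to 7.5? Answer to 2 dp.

0.35

Current total gain = 0.5206.
Target gain for A = 7.5: g* = 1 − 1/7.5 = 0.8667.
Additional gain needed = 0.8667 − 0.5206 = 0.35.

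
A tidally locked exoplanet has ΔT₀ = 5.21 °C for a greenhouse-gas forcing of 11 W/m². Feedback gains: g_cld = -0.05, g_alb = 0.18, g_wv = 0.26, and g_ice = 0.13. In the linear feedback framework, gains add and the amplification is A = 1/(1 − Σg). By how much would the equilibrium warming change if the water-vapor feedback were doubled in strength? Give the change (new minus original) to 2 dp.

12.83 °C

Original: g = 0.52, ΔT = 5.21/(1−0.52) = 10.8542 °C.
With doubled water-vapor: g' = 0.78, ΔT' = 5.21/(1−0.78) = 23.6818 °C.
Change = 23.6818 − 10.8542 = 12.83 °C.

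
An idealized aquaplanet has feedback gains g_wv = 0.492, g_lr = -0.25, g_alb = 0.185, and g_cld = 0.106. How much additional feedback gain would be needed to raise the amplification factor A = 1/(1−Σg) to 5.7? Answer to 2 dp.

0.29

Current total gain = 0.533.
Target gain for A = 5.7: g* = 1 − 1/5.7 = 0.8246.
Additional gain needed = 0.8246 − 0.533 = 0.29.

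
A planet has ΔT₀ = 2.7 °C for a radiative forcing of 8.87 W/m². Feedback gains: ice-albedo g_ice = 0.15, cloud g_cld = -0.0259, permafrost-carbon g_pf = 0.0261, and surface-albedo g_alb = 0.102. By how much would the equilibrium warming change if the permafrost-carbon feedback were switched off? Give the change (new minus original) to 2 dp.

Original: g = 0.2522, ΔT = 2.7/(1−0.2522) = 3.6106 °C.
Without permafrost-carbon: g' = 0.2261, ΔT' = 2.7/(1−0.2261) = 3.4888 °C.
Change = 3.4888 − 3.6106 = -0.12 °C.

-0.12 °C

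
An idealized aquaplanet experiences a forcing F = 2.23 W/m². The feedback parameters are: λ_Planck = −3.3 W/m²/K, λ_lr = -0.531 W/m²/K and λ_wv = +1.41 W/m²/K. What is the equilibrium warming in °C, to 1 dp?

Net feedback parameter λ = (−3.3) + (-0.531) + (+1.41) = -2.421 W/m²/K.
ΔT = −F/λ = −2.23/(-2.421) = 0.9 °C.

0.9 °C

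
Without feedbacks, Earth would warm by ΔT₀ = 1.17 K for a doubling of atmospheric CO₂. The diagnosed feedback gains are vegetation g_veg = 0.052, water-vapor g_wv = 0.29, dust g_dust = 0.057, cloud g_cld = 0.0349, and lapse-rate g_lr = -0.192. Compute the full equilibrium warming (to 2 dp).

1.54 K

Total gain g = 0.052 + 0.29 + 0.057 + 0.0349 − 0.192 = 0.2419.
Amplification A = 1/(1 − 0.2419) = 1.319.
ΔT = 1.17 × 1.319 = 1.54 K.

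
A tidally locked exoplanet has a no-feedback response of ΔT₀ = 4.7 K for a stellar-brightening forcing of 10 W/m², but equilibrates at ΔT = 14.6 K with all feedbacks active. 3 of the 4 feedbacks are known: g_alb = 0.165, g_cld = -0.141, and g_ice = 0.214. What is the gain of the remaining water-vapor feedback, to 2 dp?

0.44

Amplification A = ΔT/ΔT₀ = 14.6/4.7 = 3.106.
Total gain g = 1 − 1/A = 1 − 1/3.106 = 0.678.
Known gains sum to 0.165 − 0.141 + 0.214 = 0.238.
g_wv = 0.678 − 0.238 = 0.44.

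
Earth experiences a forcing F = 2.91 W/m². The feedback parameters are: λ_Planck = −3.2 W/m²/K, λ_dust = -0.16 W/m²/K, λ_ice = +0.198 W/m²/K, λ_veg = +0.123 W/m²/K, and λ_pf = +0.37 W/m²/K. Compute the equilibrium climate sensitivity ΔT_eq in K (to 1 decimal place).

1.1 K

Net feedback parameter λ = (−3.2) + (-0.16) + (+0.198) + (+0.123) + (+0.37) = -2.669 W/m²/K.
ΔT = −F/λ = −2.91/(-2.669) = 1.1 K.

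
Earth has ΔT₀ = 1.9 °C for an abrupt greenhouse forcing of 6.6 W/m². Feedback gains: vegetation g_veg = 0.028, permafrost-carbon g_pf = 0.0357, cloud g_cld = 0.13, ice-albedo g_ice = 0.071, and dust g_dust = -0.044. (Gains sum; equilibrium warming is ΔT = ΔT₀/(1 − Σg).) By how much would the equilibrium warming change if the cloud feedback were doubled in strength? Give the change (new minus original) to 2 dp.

0.49 °C

Original: g = 0.2207, ΔT = 1.9/(1−0.2207) = 2.4381 °C.
With doubled cloud: g' = 0.3507, ΔT' = 1.9/(1−0.3507) = 2.9262 °C.
Change = 2.9262 − 2.4381 = 0.49 °C.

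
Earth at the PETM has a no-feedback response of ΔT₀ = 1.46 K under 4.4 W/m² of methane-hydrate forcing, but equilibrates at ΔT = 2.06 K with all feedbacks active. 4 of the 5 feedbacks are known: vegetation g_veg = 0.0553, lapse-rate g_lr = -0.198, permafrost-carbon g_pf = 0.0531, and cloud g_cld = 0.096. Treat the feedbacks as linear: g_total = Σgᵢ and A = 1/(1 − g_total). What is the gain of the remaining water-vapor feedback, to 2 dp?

Amplification A = ΔT/ΔT₀ = 2.06/1.46 = 1.411.
Total gain g = 1 − 1/A = 1 − 1/1.411 = 0.2913.
Known gains sum to 0.0553 − 0.198 + 0.0531 + 0.096 = 0.0064.
g_wv = 0.2913 − 0.0064 = 0.28.

0.28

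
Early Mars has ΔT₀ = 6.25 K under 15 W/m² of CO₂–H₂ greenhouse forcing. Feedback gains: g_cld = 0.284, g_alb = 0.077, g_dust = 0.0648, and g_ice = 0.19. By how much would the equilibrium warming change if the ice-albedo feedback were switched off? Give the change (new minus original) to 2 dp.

-5.38 K

Original: g = 0.6158, ΔT = 6.25/(1−0.6158) = 16.2676 K.
Without ice-albedo: g' = 0.4258, ΔT' = 6.25/(1−0.4258) = 10.8847 K.
Change = 10.8847 − 16.2676 = -5.38 K.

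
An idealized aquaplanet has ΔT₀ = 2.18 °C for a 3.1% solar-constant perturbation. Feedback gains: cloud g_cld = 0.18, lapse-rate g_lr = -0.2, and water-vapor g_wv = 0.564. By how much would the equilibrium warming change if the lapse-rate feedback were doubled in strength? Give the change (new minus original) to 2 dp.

-1.46 °C

Original: g = 0.544, ΔT = 2.18/(1−0.544) = 4.7807 °C.
With doubled lapse-rate: g' = 0.344, ΔT' = 2.18/(1−0.344) = 3.3232 °C.
Change = 3.3232 − 4.7807 = -1.46 °C.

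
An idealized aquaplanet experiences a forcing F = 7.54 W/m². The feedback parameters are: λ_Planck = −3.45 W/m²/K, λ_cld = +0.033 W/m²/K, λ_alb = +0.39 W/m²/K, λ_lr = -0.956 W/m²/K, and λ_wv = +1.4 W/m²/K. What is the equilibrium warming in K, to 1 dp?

2.9 K

Net feedback parameter λ = (−3.45) + (+0.033) + (+0.39) + (-0.956) + (+1.4) = -2.583 W/m²/K.
ΔT = −F/λ = −7.54/(-2.583) = 2.9 K.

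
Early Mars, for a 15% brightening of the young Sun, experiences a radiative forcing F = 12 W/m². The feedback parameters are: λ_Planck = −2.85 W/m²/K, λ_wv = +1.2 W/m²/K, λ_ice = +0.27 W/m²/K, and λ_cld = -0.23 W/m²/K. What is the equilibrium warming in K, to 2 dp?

7.45 K

Net feedback parameter λ = (−2.85) + (+1.2) + (+0.27) + (-0.23) = -1.61 W/m²/K.
ΔT = −F/λ = −12/(-1.61) = 7.45 K.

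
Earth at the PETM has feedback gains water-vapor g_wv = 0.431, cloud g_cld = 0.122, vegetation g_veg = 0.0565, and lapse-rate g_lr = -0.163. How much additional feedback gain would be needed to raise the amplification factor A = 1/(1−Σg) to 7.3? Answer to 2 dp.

Current total gain = 0.4465.
Target gain for A = 7.3: g* = 1 − 1/7.3 = 0.863.
Additional gain needed = 0.863 − 0.4465 = 0.42.

0.42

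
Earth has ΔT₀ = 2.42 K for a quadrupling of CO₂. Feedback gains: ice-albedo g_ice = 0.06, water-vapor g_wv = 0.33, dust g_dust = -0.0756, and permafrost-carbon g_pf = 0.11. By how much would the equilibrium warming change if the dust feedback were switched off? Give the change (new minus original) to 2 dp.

0.64 K

Original: g = 0.4244, ΔT = 2.42/(1−0.4244) = 4.2043 K.
Without dust: g' = 0.5, ΔT' = 2.42/(1−0.5) = 4.8400 K.
Change = 4.8400 − 4.2043 = 0.64 K.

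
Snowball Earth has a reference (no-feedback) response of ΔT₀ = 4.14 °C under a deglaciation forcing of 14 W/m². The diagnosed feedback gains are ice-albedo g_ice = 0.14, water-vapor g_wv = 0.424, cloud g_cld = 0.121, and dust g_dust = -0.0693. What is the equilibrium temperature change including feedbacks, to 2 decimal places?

10.77 °C

Total gain g = 0.14 + 0.424 + 0.121 − 0.0693 = 0.6157.
Amplification A = 1/(1 − 0.6157) = 2.602.
ΔT = 4.14 × 2.602 = 10.77 °C.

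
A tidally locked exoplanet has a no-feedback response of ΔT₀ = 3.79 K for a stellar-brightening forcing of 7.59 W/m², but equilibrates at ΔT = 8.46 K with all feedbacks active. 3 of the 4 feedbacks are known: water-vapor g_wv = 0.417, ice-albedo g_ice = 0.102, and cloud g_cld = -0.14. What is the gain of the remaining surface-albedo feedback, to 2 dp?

Amplification A = ΔT/ΔT₀ = 8.46/3.79 = 2.232.
Total gain g = 1 − 1/A = 1 − 1/2.232 = 0.552.
Known gains sum to 0.417 + 0.102 − 0.14 = 0.379.
g_alb = 0.552 − 0.379 = 0.17.

0.17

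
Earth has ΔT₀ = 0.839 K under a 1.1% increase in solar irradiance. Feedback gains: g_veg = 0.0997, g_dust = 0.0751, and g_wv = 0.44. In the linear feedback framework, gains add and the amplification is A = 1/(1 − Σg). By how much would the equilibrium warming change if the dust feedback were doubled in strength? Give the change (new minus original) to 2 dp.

0.53 K

Original: g = 0.6148, ΔT = 0.839/(1−0.6148) = 2.1781 K.
With doubled dust: g' = 0.6899, ΔT' = 0.839/(1−0.6899) = 2.7056 K.
Change = 2.7056 − 2.1781 = 0.53 K.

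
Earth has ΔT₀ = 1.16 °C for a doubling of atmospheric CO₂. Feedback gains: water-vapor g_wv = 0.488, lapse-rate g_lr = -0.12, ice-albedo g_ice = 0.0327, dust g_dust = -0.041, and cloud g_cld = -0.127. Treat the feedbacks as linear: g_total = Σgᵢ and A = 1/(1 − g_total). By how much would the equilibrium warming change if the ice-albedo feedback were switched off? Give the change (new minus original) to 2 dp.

Original: g = 0.2327, ΔT = 1.16/(1−0.2327) = 1.5118 °C.
Without ice-albedo: g' = 0.2, ΔT' = 1.16/(1−0.2) = 1.4500 °C.
Change = 1.4500 − 1.5118 = -0.06 °C.

-0.06 °C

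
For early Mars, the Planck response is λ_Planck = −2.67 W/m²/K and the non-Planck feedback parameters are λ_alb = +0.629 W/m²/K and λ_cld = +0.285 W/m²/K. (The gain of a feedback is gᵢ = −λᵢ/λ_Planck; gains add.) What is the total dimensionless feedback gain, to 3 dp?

Convert to gains: g_alb = 0.629/2.67 = 0.2356; g_cld = 0.285/2.67 = 0.1067.
Total gain g = 0.3423.

0.342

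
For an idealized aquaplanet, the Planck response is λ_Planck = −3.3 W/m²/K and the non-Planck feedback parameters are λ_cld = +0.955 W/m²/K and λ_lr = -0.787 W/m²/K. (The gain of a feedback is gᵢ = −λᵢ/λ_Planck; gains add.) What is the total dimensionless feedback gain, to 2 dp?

Convert to gains: g_cld = 0.955/3.3 = 0.2894; g_lr = -0.787/3.3 = -0.2385.
Total gain g = 0.0509.

0.05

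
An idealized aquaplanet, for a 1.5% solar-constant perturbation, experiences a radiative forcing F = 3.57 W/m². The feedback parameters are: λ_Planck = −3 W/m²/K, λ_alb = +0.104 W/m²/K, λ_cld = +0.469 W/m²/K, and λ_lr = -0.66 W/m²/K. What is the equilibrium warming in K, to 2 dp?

1.16 K

Net feedback parameter λ = (−3) + (+0.104) + (+0.469) + (-0.66) = -3.087 W/m²/K.
ΔT = −F/λ = −3.57/(-3.087) = 1.16 K.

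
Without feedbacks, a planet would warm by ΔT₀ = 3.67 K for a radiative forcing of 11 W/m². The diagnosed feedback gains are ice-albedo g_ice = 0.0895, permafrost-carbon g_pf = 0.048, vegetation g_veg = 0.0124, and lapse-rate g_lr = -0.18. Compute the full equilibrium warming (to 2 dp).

Total gain g = 0.0895 + 0.048 + 0.0124 − 0.18 = -0.0301.
Amplification A = 1/(1 + 0.0301) = 0.9708.
ΔT = 3.67 × 0.9708 = 3.56 K.

3.56 K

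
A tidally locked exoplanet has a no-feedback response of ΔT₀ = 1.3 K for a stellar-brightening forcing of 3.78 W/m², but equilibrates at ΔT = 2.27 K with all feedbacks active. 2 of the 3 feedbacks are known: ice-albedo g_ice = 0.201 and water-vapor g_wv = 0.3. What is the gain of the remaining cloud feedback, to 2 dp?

-0.07

Amplification A = ΔT/ΔT₀ = 2.27/1.3 = 1.746.
Total gain g = 1 − 1/A = 1 − 1/1.746 = 0.4273.
Known gains sum to 0.201 + 0.3 = 0.501.
g_cld = 0.4273 − 0.501 = -0.07.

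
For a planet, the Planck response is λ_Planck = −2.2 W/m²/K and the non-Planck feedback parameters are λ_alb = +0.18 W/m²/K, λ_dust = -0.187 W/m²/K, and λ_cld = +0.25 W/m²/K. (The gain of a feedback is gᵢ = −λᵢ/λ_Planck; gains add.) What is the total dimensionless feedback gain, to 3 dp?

Convert to gains: g_alb = 0.18/2.2 = 0.08182; g_dust = -0.187/2.2 = -0.085; g_cld = 0.25/2.2 = 0.1136.
Total gain g = 0.11042.

0.110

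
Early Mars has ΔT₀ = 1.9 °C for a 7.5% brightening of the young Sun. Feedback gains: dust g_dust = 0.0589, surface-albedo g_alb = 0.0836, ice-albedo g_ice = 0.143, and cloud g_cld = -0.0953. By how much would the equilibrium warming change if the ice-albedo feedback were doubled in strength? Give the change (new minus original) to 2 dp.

Original: g = 0.1902, ΔT = 1.9/(1−0.1902) = 2.3463 °C.
With doubled ice-albedo: g' = 0.3332, ΔT' = 1.9/(1−0.3332) = 2.8494 °C.
Change = 2.8494 − 2.3463 = 0.50 °C.

0.50 °C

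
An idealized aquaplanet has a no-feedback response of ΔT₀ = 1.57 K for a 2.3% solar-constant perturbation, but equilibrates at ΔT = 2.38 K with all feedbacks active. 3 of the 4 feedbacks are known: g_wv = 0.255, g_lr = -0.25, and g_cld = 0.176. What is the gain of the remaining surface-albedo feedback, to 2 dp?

0.16

Amplification A = ΔT/ΔT₀ = 2.38/1.57 = 1.516.
Total gain g = 1 − 1/A = 1 − 1/1.516 = 0.3404.
Known gains sum to 0.255 − 0.25 + 0.176 = 0.181.
g_alb = 0.3404 − 0.181 = 0.16.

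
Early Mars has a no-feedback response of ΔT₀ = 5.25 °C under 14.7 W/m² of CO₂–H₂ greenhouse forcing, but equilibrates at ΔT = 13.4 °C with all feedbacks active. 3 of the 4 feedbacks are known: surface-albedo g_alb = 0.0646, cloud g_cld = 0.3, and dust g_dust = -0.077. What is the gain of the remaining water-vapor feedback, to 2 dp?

0.32

Amplification A = ΔT/ΔT₀ = 13.4/5.25 = 2.552.
Total gain g = 1 − 1/A = 1 − 1/2.552 = 0.6082.
Known gains sum to 0.0646 + 0.3 − 0.077 = 0.2876.
g_wv = 0.6082 − 0.2876 = 0.32.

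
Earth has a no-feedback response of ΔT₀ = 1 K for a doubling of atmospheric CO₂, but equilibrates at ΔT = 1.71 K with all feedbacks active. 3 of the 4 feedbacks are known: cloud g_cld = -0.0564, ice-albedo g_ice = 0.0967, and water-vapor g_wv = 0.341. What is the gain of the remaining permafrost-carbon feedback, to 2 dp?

0.03

Amplification A = ΔT/ΔT₀ = 1.71/1 = 1.71.
Total gain g = 1 − 1/A = 1 − 1/1.71 = 0.4152.
Known gains sum to -0.0564 + 0.0967 + 0.341 = 0.3813.
g_pf = 0.4152 − 0.3813 = 0.03.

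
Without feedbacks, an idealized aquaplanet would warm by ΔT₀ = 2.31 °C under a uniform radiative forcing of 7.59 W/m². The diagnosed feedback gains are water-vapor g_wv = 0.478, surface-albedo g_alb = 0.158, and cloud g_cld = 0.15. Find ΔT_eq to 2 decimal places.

Total gain g = 0.478 + 0.158 + 0.15 = 0.786.
Amplification A = 1/(1 − 0.786) = 4.673.
ΔT = 2.31 × 4.673 = 10.79 °C.

10.79 °C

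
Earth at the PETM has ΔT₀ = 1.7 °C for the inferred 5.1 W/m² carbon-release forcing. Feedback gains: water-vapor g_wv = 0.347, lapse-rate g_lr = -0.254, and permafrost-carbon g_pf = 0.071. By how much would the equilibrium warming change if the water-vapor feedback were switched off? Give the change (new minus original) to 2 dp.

Original: g = 0.164, ΔT = 1.7/(1−0.164) = 2.0335 °C.
Without water-vapor: g' = -0.183, ΔT' = 1.7/(1+0.183) = 1.4370 °C.
Change = 1.4370 − 2.0335 = -0.60 °C.

-0.60 °C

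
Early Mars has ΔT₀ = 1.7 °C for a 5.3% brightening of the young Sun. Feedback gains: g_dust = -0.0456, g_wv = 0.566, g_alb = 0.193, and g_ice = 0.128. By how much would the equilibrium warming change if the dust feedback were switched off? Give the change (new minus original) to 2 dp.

4.33 °C

Original: g = 0.8414, ΔT = 1.7/(1−0.8414) = 10.7188 °C.
Without dust: g' = 0.887, ΔT' = 1.7/(1−0.887) = 15.0442 °C.
Change = 15.0442 − 10.7188 = 4.33 °C.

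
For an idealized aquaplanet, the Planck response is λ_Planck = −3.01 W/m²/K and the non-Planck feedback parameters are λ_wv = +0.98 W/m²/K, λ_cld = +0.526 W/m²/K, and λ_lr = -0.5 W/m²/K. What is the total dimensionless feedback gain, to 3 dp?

0.334

Convert to gains: g_wv = 0.98/3.01 = 0.3256; g_cld = 0.526/3.01 = 0.1748; g_lr = -0.5/3.01 = -0.1661.
Total gain g = 0.3343.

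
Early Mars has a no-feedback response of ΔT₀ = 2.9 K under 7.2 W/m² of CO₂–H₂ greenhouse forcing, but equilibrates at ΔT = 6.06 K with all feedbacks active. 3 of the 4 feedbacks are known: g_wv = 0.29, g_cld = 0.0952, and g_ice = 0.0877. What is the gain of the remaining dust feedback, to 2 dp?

0.05

Amplification A = ΔT/ΔT₀ = 6.06/2.9 = 2.09.
Total gain g = 1 − 1/A = 1 − 1/2.09 = 0.5215.
Known gains sum to 0.29 + 0.0952 + 0.0877 = 0.4729.
g_dust = 0.5215 − 0.4729 = 0.05.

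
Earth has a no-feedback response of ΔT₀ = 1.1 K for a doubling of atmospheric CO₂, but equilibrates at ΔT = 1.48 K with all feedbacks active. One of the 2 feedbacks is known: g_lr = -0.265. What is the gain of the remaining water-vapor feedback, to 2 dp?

0.52

Amplification A = ΔT/ΔT₀ = 1.48/1.1 = 1.345.
Total gain g = 1 − 1/A = 1 − 1/1.345 = 0.2565.
The known gain is -0.265.
g_wv = 0.2565 + 0.265 = 0.52.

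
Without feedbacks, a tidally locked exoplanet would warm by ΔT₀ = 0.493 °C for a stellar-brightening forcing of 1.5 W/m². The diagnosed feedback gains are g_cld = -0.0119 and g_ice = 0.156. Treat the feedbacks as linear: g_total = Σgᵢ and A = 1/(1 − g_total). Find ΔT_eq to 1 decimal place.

Total gain g = -0.0119 + 0.156 = 0.1441.
Amplification A = 1/(1 − 0.1441) = 1.168.
ΔT = 0.493 × 1.168 = 0.6 °C.

0.6 °C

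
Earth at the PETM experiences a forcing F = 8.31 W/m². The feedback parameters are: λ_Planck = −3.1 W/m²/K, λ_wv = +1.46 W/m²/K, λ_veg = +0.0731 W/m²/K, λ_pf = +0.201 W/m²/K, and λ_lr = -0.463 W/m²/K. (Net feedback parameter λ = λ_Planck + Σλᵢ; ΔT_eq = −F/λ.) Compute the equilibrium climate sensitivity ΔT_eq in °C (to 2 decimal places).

Net feedback parameter λ = (−3.1) + (+1.46) + (+0.0731) + (+0.201) + (-0.463) = -1.8289 W/m²/K.
ΔT = −F/λ = −8.31/(-1.8289) = 4.54 °C.

4.54 °C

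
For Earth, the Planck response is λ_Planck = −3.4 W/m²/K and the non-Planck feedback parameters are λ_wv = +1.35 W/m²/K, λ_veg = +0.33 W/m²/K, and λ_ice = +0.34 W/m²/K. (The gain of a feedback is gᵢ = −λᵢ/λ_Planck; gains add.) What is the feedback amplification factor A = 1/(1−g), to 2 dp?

2.46

Convert to gains: g_wv = 1.35/3.4 = 0.3971; g_veg = 0.33/3.4 = 0.09706; g_ice = 0.34/3.4 = 0.1.
Total gain g = 0.59416.
A = 1/(1 − 0.59416) = 2.46.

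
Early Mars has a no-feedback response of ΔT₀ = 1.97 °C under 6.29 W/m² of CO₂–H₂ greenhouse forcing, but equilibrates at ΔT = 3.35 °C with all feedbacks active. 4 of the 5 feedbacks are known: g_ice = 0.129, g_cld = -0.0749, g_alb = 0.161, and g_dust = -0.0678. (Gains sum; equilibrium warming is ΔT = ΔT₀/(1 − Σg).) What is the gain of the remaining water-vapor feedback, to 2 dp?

Amplification A = ΔT/ΔT₀ = 3.35/1.97 = 1.701.
Total gain g = 1 − 1/A = 1 − 1/1.701 = 0.4121.
Known gains sum to 0.129 − 0.0749 + 0.161 − 0.0678 = 0.1473.
g_wv = 0.4121 − 0.1473 = 0.26.

0.26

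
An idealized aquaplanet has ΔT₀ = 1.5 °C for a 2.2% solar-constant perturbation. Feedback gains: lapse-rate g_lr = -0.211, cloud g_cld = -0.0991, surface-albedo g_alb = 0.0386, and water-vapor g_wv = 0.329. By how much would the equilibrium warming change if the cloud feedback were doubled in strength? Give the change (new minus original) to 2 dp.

-0.15 °C

Original: g = 0.0575, ΔT = 1.5/(1−0.0575) = 1.5915 °C.
With doubled cloud: g' = -0.0416, ΔT' = 1.5/(1+0.0416) = 1.4401 °C.
Change = 1.4401 − 1.5915 = -0.15 °C.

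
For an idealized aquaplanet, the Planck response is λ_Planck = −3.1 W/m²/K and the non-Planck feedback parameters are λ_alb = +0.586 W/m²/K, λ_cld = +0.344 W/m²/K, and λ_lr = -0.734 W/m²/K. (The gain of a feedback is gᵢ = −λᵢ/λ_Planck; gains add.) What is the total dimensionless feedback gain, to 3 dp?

Convert to gains: g_alb = 0.586/3.1 = 0.189; g_cld = 0.344/3.1 = 0.111; g_lr = -0.734/3.1 = -0.2368.
Total gain g = 0.0632.

0.063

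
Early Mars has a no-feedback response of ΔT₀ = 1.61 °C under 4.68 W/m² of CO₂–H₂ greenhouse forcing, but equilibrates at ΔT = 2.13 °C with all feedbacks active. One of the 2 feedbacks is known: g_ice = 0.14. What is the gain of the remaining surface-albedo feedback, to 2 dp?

Amplification A = ΔT/ΔT₀ = 2.13/1.61 = 1.323.
Total gain g = 1 − 1/A = 1 − 1/1.323 = 0.2441.
The known gain is 0.14.
g_alb = 0.2441 − 0.14 = 0.10.

0.10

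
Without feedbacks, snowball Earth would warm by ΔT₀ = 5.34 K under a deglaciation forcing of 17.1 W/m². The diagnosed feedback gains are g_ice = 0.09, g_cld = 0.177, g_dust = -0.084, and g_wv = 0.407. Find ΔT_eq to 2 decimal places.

13.02 K

Total gain g = 0.09 + 0.177 − 0.084 + 0.407 = 0.59.
Amplification A = 1/(1 − 0.59) = 2.439.
ΔT = 5.34 × 2.439 = 13.02 K.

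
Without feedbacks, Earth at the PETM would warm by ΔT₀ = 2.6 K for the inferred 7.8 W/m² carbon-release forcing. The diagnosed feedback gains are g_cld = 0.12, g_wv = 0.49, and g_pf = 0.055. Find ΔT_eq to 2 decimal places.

Total gain g = 0.12 + 0.49 + 0.055 = 0.665.
Amplification A = 1/(1 − 0.665) = 2.985.
ΔT = 2.6 × 2.985 = 7.76 K.

7.76 K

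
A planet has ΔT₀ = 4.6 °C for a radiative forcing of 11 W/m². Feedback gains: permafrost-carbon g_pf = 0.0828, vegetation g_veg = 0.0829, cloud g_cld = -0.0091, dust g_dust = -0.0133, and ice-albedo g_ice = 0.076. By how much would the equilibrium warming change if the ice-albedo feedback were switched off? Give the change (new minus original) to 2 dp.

Original: g = 0.2193, ΔT = 4.6/(1−0.2193) = 5.8921 °C.
Without ice-albedo: g' = 0.1433, ΔT' = 4.6/(1−0.1433) = 5.3694 °C.
Change = 5.3694 − 5.8921 = -0.52 °C.

-0.52 °C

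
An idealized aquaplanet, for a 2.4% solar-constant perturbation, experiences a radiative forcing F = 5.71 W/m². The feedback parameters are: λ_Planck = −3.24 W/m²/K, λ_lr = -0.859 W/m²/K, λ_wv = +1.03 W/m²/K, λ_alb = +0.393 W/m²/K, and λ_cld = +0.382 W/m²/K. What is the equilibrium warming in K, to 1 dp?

Net feedback parameter λ = (−3.24) + (-0.859) + (+1.03) + (+0.393) + (+0.382) = -2.294 W/m²/K.
ΔT = −F/λ = −5.71/(-2.294) = 2.5 K.

2.5 K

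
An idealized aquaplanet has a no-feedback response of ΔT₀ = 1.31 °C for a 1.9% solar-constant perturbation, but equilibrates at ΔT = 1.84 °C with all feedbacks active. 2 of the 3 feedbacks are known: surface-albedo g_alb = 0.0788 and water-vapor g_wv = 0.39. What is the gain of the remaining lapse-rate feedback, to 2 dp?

Amplification A = ΔT/ΔT₀ = 1.84/1.31 = 1.405.
Total gain g = 1 − 1/A = 1 − 1/1.405 = 0.2883.
Known gains sum to 0.0788 + 0.39 = 0.4688.
g_lr = 0.2883 − 0.4688 = -0.18.

-0.18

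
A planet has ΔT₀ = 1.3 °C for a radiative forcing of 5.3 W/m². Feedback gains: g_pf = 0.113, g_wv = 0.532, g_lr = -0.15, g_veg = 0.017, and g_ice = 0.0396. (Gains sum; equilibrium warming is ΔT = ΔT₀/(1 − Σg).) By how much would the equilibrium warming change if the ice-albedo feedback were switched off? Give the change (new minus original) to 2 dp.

-0.24 °C

Original: g = 0.5516, ΔT = 1.3/(1−0.5516) = 2.8992 °C.
Without ice-albedo: g' = 0.512, ΔT' = 1.3/(1−0.512) = 2.6639 °C.
Change = 2.6639 − 2.8992 = -0.24 °C.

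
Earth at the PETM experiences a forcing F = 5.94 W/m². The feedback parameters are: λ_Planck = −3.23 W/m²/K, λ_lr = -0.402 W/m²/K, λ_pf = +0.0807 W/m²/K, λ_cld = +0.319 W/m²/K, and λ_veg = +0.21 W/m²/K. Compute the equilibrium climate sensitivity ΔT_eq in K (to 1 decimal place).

2.0 K

Net feedback parameter λ = (−3.23) + (-0.402) + (+0.0807) + (+0.319) + (+0.21) = -3.0223 W/m²/K.
ΔT = −F/λ = −5.94/(-3.0223) = 2.0 K.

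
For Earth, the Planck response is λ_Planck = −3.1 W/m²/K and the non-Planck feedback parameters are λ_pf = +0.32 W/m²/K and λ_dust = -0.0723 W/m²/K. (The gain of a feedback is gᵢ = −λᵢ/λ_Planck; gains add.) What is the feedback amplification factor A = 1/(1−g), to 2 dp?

Convert to gains: g_pf = 0.32/3.1 = 0.1032; g_dust = -0.0723/3.1 = -0.02332.
Total gain g = 0.07988.
A = 1/(1 − 0.07988) = 1.09.

1.09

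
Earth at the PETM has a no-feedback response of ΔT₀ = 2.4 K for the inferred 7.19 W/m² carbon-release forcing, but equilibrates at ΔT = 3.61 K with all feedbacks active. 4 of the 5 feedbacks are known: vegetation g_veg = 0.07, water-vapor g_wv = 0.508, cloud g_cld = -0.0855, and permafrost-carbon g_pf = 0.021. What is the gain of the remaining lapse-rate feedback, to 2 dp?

Amplification A = ΔT/ΔT₀ = 3.61/2.4 = 1.504.
Total gain g = 1 − 1/A = 1 − 1/1.504 = 0.3351.
Known gains sum to 0.07 + 0.508 − 0.0855 + 0.021 = 0.5135.
g_lr = 0.3351 − 0.5135 = -0.18.

-0.18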